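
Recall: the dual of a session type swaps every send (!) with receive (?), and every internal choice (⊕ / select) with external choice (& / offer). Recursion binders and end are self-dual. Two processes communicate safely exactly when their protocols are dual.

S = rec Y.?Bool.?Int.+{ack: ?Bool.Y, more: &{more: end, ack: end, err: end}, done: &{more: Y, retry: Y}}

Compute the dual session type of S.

rec Y = rec Y  (μ self-dual)
  ?Bool = !Bool
    ?Int = !Int
      +{ack,more,done} = &{ack,more,done}  (internal→external)
        case ack:
          ?Bool = !Bool
            dual(Y) = Y
        case more:
          &{more,ack,err} = +{more,ack,err}  (&→⊕)
            case more:
              dual(end) = end
            case ack:
              dual(end) = end
            case err:
              dual(end) = end
        case done:
          &{more,retry} = +{more,retry}  (&→⊕)
            case more:
              dual(Y) = Y
            case retry:
              dual(Y) = Y

rec Y.!Bool.!Int.&{ack: !Bool.Y, more: +{more: end, ack: end, err: end}, done: +{more: Y, retry: Y}}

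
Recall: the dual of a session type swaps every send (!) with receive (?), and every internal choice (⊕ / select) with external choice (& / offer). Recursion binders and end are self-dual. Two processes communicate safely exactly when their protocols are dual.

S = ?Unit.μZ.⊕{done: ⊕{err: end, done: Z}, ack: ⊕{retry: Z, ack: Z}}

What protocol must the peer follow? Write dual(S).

?Unit ↦ !Unit
  μZ ↦ μZ  (μ self-dual)
    ⊕{done,ack} ↦ &{done,ack}  (⊕→&)
      case done:
        ⊕{err,done} ↦ &{err,done}  (⊕→&)
          case err:
            end ↦ end
          case done:
            Z ↦ Z
      case ack:
        ⊕{retry,ack} ↦ &{retry,ack}  (⊕→&)
          case retry:
            Z ↦ Z
          case ack:
            Z ↦ Z

!Unit.μZ.&{done: &{err: end, done: Z}, ack: &{retry: Z, ack: Z}}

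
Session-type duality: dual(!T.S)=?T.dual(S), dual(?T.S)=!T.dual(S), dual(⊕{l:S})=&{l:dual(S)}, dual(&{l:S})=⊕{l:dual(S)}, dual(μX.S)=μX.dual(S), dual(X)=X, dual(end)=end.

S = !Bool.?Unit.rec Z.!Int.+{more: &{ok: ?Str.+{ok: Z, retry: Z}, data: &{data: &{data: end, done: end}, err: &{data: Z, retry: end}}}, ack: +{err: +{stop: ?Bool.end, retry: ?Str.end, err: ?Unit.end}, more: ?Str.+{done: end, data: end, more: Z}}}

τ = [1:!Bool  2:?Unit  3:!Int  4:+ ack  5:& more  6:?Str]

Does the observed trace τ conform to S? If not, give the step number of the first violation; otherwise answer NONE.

step 1: !Bool  match  residual = ?Unit.rec Z.…
step 2: ?Unit  match  residual = rec Z.…
step 3: !Int  match  residual = +{more: &{ok: ?Str.+{ok: rec Z.…, retry: rec Z.…}, data: &{data: &{data: end, done: end}, err: &{data: rec Z.…, retry: end}}}, ack: +{err: +{stop: ?Bool.end, retry: ?Str.end, err: ?Unit.end}, more: ?Str.+{done: end, data: end, more: rec Z.…}}}
step 4: + ack  match  residual = +{err: +{stop: ?Bool.end, retry: ?Str.end, err: ?Unit.end}, more: ?Str.+{done: end, data: end, more: rec Z.…}}
step 5: got & more, protocol expects + err or + more  ✗

5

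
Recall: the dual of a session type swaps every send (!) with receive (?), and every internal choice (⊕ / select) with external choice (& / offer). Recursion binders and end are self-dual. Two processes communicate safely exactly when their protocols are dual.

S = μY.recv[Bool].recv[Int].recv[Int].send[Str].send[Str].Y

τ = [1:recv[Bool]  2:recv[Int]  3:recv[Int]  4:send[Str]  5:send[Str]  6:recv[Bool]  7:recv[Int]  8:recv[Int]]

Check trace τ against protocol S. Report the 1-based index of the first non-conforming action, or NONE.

NONE

[1] recv[Bool]  ok  now at recv[Int].recv[Int].send[Str].send[Str].μY.…
[2] recv[Int]  ok  now at recv[Int].send[Str].send[Str].μY.…
[3] recv[Int]  ok  now at send[Str].send[Str].μY.…
[4] send[Str]  ok  now at send[Str].μY.…
[5] send[Str]  ok  now at μY.…
[6] recv[Bool]  ok  now at recv[Int].recv[Int].send[Str].send[Str].μY.…
[7] recv[Int]  ok  now at recv[Int].send[Str].send[Str].μY.…
[8] recv[Int]  ok  now at send[Str].send[Str].μY.…
all 8 steps conform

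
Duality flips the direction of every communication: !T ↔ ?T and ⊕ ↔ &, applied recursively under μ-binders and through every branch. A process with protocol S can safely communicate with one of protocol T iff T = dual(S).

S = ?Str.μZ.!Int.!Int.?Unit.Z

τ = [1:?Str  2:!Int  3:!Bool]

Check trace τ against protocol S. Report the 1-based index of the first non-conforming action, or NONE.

[1] ?Str  ✓  state: μZ.…
[2] !Int  ✓  state: !Int.?Unit.μZ.…
[3] got !Bool, protocol expects !Int  ✗

3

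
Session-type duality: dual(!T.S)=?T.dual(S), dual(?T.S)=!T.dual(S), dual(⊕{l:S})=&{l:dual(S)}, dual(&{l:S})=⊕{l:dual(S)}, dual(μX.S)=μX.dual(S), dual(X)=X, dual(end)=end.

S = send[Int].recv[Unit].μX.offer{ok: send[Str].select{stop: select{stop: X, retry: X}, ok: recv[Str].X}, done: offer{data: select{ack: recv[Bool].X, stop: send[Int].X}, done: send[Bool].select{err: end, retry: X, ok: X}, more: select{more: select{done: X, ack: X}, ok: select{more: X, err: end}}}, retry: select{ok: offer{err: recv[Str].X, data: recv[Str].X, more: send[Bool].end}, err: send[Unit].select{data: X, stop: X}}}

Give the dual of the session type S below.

recv[Int].send[Unit].μX.select{ok: recv[Str].offer{stop: offer{stop: X, retry: X}, ok: send[Str].X}, done: select{data: offer{ack: send[Bool].X, stop: recv[Int].X}, done: recv[Bool].offer{err: end, retry: X, ok: X}, more: offer{more: offer{done: X, ack: X}, ok: offer{more: X, err: end}}}, retry: offer{ok: select{err: send[Str].X, data: send[Str].X, more: recv[Bool].end}, err: recv[Unit].offer{data: X, stop: X}}}

send[Int] → recv[Int]
  recv[Unit] → send[Unit]
    μX → μX  (rec unchanged)
      offer{ok,done,retry} → select{ok,done,retry}  (&→⊕)
        [ok]
          send[Str] → recv[Str]
            select{stop,ok} → offer{stop,ok}  (select→offer)
              [stop]
                select{stop,retry} → offer{stop,retry}  (select→offer)
                  [stop]
                    X self-dual
                  [retry]
                    X self-dual
              [ok]
                recv[Str] → send[Str]
                  X self-dual
        [done]
          offer{data,done,more} → select{data,done,more}  (&→⊕)
            [data]
              select{ack,stop} → offer{ack,stop}  (select→offer)
                [ack]
                  recv[Bool] → send[Bool]
                    X self-dual
                [stop]
                  send[Int] → recv[Int]
                    X self-dual
            [done]
              send[Bool] → recv[Bool]
                select{err,retry,ok} → offer{err,retry,ok}  (select→offer)
                  [err]
                    end self-dual
                  [retry]
                    X self-dual
                  [ok]
                    X self-dual
            [more]
              select{more,ok} → offer{more,ok}  (select→offer)
                [more]
                  select{done,ack} → offer{done,ack}  (select→offer)
                    [done]
                      X self-dual
                    [ack]
                      X self-dual
                [ok]
                  select{more,err} → offer{more,err}  (select→offer)
                    [more]
                      X self-dual
                    [err]
                      end self-dual
        [retry]
          select{ok,err} → offer{ok,err}  (select→offer)
            [ok]
              offer{err,data,more} → select{err,data,more}  (&→⊕)
                [err]
                  recv[Str] → send[Str]
                    X self-dual
                [data]
                  recv[Str] → send[Str]
                    X self-dual
                [more]
                  send[Bool] → recv[Bool]
                    end self-dual
            [err]
              send[Unit] → recv[Unit]
                select{data,stop} → offer{data,stop}  (select→offer)
                  [data]
                    X self-dual
                  [stop]
                    X self-dual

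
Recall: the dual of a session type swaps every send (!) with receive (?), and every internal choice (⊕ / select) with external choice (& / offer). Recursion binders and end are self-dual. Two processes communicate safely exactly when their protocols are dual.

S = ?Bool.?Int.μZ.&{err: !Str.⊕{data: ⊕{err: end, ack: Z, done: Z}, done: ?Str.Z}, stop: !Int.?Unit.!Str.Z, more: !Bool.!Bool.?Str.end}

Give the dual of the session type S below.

?Bool → !Bool
  ?Int → !Int
    μZ → μZ  (binder kept)
      &{err,stop,more} → ⊕{err,stop,more}  (&→⊕)
        [err]
          !Str → ?Str
            ⊕{data,done} → &{data,done}  (select→offer)
              [data]
                ⊕{err,ack,done} → &{err,ack,done}  (select→offer)
                  [err]
                    end ↦ end
                  [ack]
                    Z ↦ Z
                  [done]
                    Z ↦ Z
              [done]
                ?Str → !Str
                  Z ↦ Z
        [stop]
          !Int → ?Int
            ?Unit → !Unit
              !Str → ?Str
                Z ↦ Z
        [more]
          !Bool → ?Bool
            !Bool → ?Bool
              ?Str → !Str
                end ↦ end

!Bool.!Int.μZ.⊕{err: ?Str.&{data: &{err: end, ack: Z, done: Z}, done: !Str.Z}, stop: ?Int.!Unit.?Str.Z, more: ?Bool.?Bool.!Str.end}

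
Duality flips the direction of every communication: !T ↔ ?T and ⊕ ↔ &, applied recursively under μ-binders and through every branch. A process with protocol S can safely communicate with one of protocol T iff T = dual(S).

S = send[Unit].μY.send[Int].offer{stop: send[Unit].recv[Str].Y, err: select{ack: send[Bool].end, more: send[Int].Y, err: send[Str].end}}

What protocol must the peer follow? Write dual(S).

recv[Unit].μY.recv[Int].select{stop: recv[Unit].send[Str].Y, err: offer{ack: recv[Bool].end, more: recv[Int].Y, err: recv[Str].end}}

send[Unit] = recv[Unit]
  μY = μY  (μ self-dual)
    send[Int] = recv[Int]
      offer{stop,err} = select{stop,err}  (external→internal)
        [stop]
          send[Unit] = recv[Unit]
            recv[Str] = send[Str]
              dual(Y) = Y
        [err]
          select{ack,more,err} = offer{ack,more,err}  (select→offer)
            [ack]
              send[Bool] = recv[Bool]
                dual(end) = end
            [more]
              send[Int] = recv[Int]
                dual(Y) = Y
            [err]
              send[Str] = recv[Str]
                dual(end) = end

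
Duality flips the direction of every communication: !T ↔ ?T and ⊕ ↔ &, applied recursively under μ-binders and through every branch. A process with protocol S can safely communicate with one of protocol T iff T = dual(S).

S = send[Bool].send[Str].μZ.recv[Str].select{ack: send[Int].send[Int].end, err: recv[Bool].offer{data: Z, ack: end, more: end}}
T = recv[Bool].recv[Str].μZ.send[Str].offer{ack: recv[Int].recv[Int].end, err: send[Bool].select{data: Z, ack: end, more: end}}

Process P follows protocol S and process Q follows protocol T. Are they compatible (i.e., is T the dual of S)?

send[Bool] vs recv[Bool]  ok
  send[Str] vs recv[Str]  ok
    μZ vs μZ  ok (μ self-dual)
      recv[Str] vs send[Str]  ok
        select{ack,err} vs offer{ack,err}  ok labels match
          case ack:
            send[Int] vs recv[Int]  ok
              send[Int] vs recv[Int]  ok
                end vs end  ok
          case err:
            recv[Bool] vs send[Bool]  ok
              offer{data,ack,more} vs select{data,ack,more}  ok labels match
                case data:
                  Z vs Z  ok
                case ack:
                  end vs end  ok
                case more:
                  end vs end  ok

YES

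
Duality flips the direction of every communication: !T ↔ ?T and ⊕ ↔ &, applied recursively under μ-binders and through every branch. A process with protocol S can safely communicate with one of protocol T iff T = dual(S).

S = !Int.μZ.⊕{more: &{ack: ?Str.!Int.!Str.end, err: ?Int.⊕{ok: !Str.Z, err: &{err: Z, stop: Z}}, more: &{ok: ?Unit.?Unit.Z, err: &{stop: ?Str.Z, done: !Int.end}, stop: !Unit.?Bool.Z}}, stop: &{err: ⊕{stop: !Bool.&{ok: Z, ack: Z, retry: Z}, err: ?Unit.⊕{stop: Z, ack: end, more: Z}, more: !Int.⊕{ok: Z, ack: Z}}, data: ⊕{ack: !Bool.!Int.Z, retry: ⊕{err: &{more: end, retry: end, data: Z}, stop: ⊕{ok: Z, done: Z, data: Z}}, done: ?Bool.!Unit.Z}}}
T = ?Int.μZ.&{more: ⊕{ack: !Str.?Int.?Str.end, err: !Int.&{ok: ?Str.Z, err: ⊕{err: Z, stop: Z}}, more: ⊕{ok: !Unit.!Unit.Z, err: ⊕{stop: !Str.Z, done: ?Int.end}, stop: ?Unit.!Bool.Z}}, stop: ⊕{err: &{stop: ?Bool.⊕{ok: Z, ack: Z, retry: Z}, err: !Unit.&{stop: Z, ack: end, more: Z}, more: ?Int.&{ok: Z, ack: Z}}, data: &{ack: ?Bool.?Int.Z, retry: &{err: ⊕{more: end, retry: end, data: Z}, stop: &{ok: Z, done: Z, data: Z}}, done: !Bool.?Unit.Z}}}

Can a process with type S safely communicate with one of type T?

YES

!Int ‖ ?Int  ok
  μZ ‖ μZ  ok (rec unchanged)
    ⊕{more,stop} ‖ &{more,stop}  ok same labels
      • more:
        &{ack,err,more} ‖ ⊕{ack,err,more}  ok same labels
          • ack:
            ?Str ‖ !Str  ok
              !Int ‖ ?Int  ok
                !Str ‖ ?Str  ok
                  end ‖ end  ok
          • err:
            ?Int ‖ !Int  ok
              ⊕{ok,err} ‖ &{ok,err}  ok same labels
                • ok:
                  !Str ‖ ?Str  ok
                    Z ‖ Z  ok
                • err:
                  &{err,stop} ‖ ⊕{err,stop}  ok same labels
                    • err:
                      Z ‖ Z  ok
                    • stop:
                      Z ‖ Z  ok
          • more:
            &{ok,err,stop} ‖ ⊕{ok,err,stop}  ok same labels
              • ok:
                ?Unit ‖ !Unit  ok
                  ?Unit ‖ !Unit  ok
                    Z ‖ Z  ok
              • err:
                &{stop,done} ‖ ⊕{stop,done}  ok same labels
                  • stop:
                    ?Str ‖ !Str  ok
                      Z ‖ Z  ok
                  • done:
                    !Int ‖ ?Int  ok
                      end ‖ end  ok
              • stop:
                !Unit ‖ ?Unit  ok
                  ?Bool ‖ !Bool  ok
                    Z ‖ Z  ok
      • stop:
        &{err,data} ‖ ⊕{err,data}  ok same labels
          • err:
            ⊕{stop,err,more} ‖ &{stop,err,more}  ok same labels
              • stop:
                !Bool ‖ ?Bool  ok
                  &{ok,ack,retry} ‖ ⊕{ok,ack,retry}  ok same labels
                    • ok:
                      Z ‖ Z  ok
                    • ack:
                      Z ‖ Z  ok
                    • retry:
                      Z ‖ Z  ok
              • err:
                ?Unit ‖ !Unit  ok
                  ⊕{stop,ack,more} ‖ &{stop,ack,more}  ok same labels
                    • stop:
                      Z ‖ Z  ok
                    • ack:
                      end ‖ end  ok
                    • more:
                      Z ‖ Z  ok
              • more:
                !Int ‖ ?Int  ok
                  ⊕{ok,ack} ‖ &{ok,ack}  ok same labels
                    • ok:
                      Z ‖ Z  ok
                    • ack:
                      Z ‖ Z  ok
          • data:
            ⊕{ack,retry,done} ‖ &{ack,retry,done}  ok same labels
              • ack:
                !Bool ‖ ?Bool  ok
                  !Int ‖ ?Int  ok
                    Z ‖ Z  ok
              • retry:
                ⊕{err,stop} ‖ &{err,stop}  ok same labels
                  • err:
                    &{more,retry,data} ‖ ⊕{more,retry,data}  ok same labels
                      • more:
                        end ‖ end  ok
                      • retry:
                        end ‖ end  ok
                      • data:
                        Z ‖ Z  ok
                  • stop:
                    ⊕{ok,done,data} ‖ &{ok,done,data}  ok same labels
                      • ok:
                        Z ‖ Z  ok
                      • done:
                        Z ‖ Z  ok
                      • data:
                        Z ‖ Z  ok
              • done:
                ?Bool ‖ !Bool  ok
                  !Unit ‖ ?Unit  ok
                    Z ‖ Z  ok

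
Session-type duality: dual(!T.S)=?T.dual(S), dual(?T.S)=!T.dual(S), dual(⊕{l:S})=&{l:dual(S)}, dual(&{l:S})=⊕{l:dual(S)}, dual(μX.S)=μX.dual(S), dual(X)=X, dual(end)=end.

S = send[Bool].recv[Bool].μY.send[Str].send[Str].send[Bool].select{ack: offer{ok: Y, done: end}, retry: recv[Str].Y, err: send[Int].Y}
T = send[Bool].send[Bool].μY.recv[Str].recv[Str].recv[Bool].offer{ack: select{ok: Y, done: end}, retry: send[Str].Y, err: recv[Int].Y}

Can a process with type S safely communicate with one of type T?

NO

send[Bool] vs send[Bool]  ✗ same direction on both sides — not dual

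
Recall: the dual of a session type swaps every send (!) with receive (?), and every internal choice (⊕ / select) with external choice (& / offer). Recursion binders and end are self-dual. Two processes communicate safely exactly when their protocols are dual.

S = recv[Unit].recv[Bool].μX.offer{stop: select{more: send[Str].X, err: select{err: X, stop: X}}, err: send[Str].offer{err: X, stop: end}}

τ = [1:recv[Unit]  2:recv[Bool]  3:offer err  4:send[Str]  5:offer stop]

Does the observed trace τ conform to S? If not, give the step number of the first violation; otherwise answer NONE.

@1 recv[Unit]  ✓  state: recv[Bool].μX.…
@2 recv[Bool]  ✓  state: μX.…
@3 offer err  ✓  state: send[Str].offer{err: μX.…, stop: end}
@4 send[Str]  ✓  state: offer{err: μX.…, stop: end}
@5 offer stop  ✓  state: end
trace exhausted — no violation

NONE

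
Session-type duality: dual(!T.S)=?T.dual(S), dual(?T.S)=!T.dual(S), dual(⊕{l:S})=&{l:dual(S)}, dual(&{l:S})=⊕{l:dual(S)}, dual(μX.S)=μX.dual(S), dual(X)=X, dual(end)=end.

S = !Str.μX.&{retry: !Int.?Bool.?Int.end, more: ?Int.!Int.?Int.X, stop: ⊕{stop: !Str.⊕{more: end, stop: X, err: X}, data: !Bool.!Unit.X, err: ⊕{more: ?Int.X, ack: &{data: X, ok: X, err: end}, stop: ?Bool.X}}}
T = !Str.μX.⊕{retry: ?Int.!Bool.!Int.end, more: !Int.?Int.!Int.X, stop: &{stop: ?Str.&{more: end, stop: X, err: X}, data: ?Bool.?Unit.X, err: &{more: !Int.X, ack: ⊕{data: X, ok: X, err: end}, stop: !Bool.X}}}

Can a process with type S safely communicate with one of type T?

!Str vs !Str  ✗ same direction on both sides — not dual

NO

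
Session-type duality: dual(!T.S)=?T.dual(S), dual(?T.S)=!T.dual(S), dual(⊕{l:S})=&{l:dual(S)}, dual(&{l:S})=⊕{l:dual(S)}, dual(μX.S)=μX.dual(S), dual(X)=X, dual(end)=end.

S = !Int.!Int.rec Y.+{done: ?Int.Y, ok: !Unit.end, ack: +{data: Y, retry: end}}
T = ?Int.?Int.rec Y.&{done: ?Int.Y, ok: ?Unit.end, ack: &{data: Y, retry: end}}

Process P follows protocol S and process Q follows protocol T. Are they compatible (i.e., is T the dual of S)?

!Int ‖ ?Int  match
  !Int ‖ ?Int  match
    rec Y ‖ rec Y  match (binder kept)
      +{done,ok,ack} ‖ &{done,ok,ack}  match label sets agree
        case done:
          ?Int ‖ ?Int  ✗ same direction on both sides — not dual

NO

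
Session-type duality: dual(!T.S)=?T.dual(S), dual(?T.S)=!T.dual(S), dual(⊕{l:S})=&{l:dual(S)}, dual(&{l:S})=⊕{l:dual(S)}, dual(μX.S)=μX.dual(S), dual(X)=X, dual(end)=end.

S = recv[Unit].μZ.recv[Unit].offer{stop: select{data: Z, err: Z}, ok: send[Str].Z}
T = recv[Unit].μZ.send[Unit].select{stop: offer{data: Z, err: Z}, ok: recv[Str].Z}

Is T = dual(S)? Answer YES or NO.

NO

recv[Unit] | recv[Unit]  ✗ same direction on both sides — not dual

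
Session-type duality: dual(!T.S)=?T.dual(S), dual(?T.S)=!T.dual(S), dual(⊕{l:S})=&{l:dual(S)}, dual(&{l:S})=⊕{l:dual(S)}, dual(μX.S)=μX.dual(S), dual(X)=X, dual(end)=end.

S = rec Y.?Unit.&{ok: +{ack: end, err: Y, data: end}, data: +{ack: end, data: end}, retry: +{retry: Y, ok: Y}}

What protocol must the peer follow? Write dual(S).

rec Y.!Unit.+{ok: &{ack: end, err: Y, data: end}, data: &{ack: end, data: end}, retry: &{retry: Y, ok: Y}}

rec Y ↦ rec Y  (binder kept)
  ?Unit ↦ !Unit
    &{ok,data,retry} ↦ +{ok,data,retry}  (&→⊕)
      case ok:
        +{ack,err,data} ↦ &{ack,err,data}  (select→offer)
          case ack:
            end ↦ end
          case err:
            Y ↦ Y
          case data:
            end ↦ end
      case data:
        +{ack,data} ↦ &{ack,data}  (select→offer)
          case ack:
            end ↦ end
          case data:
            end ↦ end
      case retry:
        +{retry,ok} ↦ &{retry,ok}  (select→offer)
          case retry:
            Y ↦ Y
          case ok:
            Y ↦ Y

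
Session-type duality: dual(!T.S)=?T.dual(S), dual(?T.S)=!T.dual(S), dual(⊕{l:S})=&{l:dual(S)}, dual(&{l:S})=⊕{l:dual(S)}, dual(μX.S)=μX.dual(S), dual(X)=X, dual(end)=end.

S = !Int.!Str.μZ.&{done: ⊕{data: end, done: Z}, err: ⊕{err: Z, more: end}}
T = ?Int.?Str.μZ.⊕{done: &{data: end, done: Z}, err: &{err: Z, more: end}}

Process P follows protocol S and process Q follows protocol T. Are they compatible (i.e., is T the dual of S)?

YES

!Int | ?Int  ✓
  !Str | ?Str  ✓
    μZ | μZ  ✓ (rec unchanged)
      &{done,err} | ⊕{done,err}  ✓ labels match
        • done:
          ⊕{data,done} | &{data,done}  ✓ labels match
            • data:
              end | end  ✓
            • done:
              Z | Z  ✓
        • err:
          ⊕{err,more} | &{err,more}  ✓ labels match
            • err:
              Z | Z  ✓
            • more:
              end | end  ✓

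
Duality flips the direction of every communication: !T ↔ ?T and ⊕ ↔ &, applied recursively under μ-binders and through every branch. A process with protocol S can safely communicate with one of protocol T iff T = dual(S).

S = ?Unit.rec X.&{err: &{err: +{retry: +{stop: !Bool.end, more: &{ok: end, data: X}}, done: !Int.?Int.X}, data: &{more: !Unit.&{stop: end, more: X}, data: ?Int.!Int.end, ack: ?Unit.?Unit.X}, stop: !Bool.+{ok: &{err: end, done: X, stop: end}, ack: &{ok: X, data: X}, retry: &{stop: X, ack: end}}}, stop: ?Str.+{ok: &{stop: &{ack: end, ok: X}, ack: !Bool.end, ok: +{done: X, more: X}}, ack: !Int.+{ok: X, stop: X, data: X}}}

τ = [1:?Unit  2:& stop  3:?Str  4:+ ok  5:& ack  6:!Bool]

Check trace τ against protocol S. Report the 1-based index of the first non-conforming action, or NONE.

NONE

[1] ?Unit  ✓  cont: rec X.…
[2] & stop  ✓  cont: ?Str.+{ok: &{stop: &{ack: end, ok: rec X.…}, ack: !Bool.end, ok: +{done: rec X.…, more: rec X.…}}, ack: !Int.+{ok: rec X.…, stop: rec X.…, data: rec X.…}}
[3] ?Str  ✓  cont: +{ok: &{stop: &{ack: end, ok: rec X.…}, ack: !Bool.end, ok: +{done: rec X.…, more: rec X.…}}, ack: !Int.+{ok: rec X.…, stop: rec X.…, data: rec X.…}}
[4] + ok  ✓  cont: &{stop: &{ack: end, ok: rec X.…}, ack: !Bool.end, ok: +{done: rec X.…, more: rec X.…}}
[5] & ack  ✓  cont: !Bool.end
[6] !Bool  ✓  cont: end
trace exhausted — no violation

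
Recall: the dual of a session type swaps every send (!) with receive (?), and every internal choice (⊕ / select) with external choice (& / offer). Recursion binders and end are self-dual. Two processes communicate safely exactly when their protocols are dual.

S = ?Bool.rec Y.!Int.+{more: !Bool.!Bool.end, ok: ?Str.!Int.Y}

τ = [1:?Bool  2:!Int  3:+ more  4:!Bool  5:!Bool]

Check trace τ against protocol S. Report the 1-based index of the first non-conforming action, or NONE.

[1] ?Bool  ok  residual = rec Y.…
[2] !Int  ok  residual = +{more: !Bool.!Bool.end, ok: ?Str.!Int.rec Y.…}
[3] + more  ok  residual = !Bool.!Bool.end
[4] !Bool  ok  residual = !Bool.end
[5] !Bool  ok  residual = end
τ conforms to S (length 5)

NONE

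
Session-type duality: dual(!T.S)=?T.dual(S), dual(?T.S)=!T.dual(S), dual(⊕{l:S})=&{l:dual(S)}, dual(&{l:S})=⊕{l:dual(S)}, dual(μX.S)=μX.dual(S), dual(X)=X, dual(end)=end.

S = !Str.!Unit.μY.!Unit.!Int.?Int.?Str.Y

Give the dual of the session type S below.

?Str.?Unit.μY.?Unit.?Int.!Int.!Str.Y

!Str → ?Str
  !Unit → ?Unit
    μY → μY  (μ self-dual)
      !Unit → ?Unit
        !Int → ?Int
          ?Int → !Int
            ?Str → !Str
              Y self-dual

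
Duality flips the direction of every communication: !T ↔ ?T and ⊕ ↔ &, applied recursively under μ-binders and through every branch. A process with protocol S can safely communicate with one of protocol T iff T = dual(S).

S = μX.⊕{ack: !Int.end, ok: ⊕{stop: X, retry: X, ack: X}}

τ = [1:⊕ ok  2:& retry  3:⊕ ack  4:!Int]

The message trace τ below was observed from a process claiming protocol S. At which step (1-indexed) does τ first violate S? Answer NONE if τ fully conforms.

2

[1] ⊕ ok  ok  state: ⊕{stop: μX.…, retry: μX.…, ack: μX.…}
[2] got & retry, protocol expects ⊕ stop or ⊕ retry or ⊕ ack  ✗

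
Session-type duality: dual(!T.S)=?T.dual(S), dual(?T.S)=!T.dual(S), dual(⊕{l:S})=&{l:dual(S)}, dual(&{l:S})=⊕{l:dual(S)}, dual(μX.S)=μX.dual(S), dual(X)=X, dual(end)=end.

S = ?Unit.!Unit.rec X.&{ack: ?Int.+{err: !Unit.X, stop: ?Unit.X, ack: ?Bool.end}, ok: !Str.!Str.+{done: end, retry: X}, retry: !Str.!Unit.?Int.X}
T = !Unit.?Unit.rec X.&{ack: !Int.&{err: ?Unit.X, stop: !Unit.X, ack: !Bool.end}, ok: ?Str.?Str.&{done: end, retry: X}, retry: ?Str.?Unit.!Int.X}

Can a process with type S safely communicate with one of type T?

?Unit ‖ !Unit  match
  !Unit ‖ ?Unit  match
    rec X ‖ rec X  match (μ self-dual)
      &{ack,ok,retry} ‖ &{ack,ok,retry}  ✗ choice polarity not flipped — not dual

NO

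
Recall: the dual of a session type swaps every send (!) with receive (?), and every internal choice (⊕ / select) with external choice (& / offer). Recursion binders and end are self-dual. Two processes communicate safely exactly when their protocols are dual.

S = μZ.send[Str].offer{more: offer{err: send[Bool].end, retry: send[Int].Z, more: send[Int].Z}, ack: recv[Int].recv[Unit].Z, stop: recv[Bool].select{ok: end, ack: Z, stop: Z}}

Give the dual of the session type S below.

μZ ↦ μZ  (μ self-dual)
  send[Str] ↦ recv[Str]
    offer{more,ack,stop} ↦ select{more,ack,stop}  (&→⊕)
      case more:
        offer{err,retry,more} ↦ select{err,retry,more}  (&→⊕)
          case err:
            send[Bool] ↦ recv[Bool]
              dual(end) = end
          case retry:
            send[Int] ↦ recv[Int]
              dual(Z) = Z
          case more:
            send[Int] ↦ recv[Int]
              dual(Z) = Z
      case ack:
        recv[Int] ↦ send[Int]
          recv[Unit] ↦ send[Unit]
            dual(Z) = Z
      case stop:
        recv[Bool] ↦ send[Bool]
          select{ok,ack,stop} ↦ offer{ok,ack,stop}  (internal→external)
            case ok:
              dual(end) = end
            case ack:
              dual(Z) = Z
            case stop:
              dual(Z) = Z

μZ.recv[Str].select{more: select{err: recv[Bool].end, retry: recv[Int].Z, more: recv[Int].Z}, ack: send[Int].send[Unit].Z, stop: send[Bool].offer{ok: end, ack: Z, stop: Z}}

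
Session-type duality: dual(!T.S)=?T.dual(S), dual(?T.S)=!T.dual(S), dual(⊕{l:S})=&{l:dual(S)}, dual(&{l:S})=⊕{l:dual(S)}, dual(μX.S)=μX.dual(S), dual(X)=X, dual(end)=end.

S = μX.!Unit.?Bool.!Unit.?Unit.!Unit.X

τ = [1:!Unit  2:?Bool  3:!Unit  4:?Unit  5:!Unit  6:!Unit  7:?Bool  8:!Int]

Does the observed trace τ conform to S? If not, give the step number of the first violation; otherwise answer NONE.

8

@1 !Unit  ok  cont: ?Bool.!Unit.?Unit.!Unit.μX.…
@2 ?Bool  ok  cont: !Unit.?Unit.!Unit.μX.…
@3 !Unit  ok  cont: ?Unit.!Unit.μX.…
@4 ?Unit  ok  cont: !Unit.μX.…
@5 !Unit  ok  cont: μX.…
@6 !Unit  ok  cont: ?Bool.!Unit.?Unit.!Unit.μX.…
@7 ?Bool  ok  cont: !Unit.?Unit.!Unit.μX.…
@8 got !Int, protocol expects !Unit  ✗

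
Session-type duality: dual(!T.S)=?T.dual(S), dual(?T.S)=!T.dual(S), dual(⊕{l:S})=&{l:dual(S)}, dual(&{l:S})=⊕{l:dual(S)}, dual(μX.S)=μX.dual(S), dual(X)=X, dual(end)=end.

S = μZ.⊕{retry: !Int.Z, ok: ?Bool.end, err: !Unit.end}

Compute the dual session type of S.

μZ.&{retry: ?Int.Z, ok: !Bool.end, err: ?Unit.end}

μZ = μZ  (μ self-dual)
  ⊕{retry,ok,err} = &{retry,ok,err}  (⊕→&)
    case retry:
      !Int = ?Int
        Z self-dual
    case ok:
      ?Bool = !Bool
        end self-dual
    case err:
      !Unit = ?Unit
        end self-dual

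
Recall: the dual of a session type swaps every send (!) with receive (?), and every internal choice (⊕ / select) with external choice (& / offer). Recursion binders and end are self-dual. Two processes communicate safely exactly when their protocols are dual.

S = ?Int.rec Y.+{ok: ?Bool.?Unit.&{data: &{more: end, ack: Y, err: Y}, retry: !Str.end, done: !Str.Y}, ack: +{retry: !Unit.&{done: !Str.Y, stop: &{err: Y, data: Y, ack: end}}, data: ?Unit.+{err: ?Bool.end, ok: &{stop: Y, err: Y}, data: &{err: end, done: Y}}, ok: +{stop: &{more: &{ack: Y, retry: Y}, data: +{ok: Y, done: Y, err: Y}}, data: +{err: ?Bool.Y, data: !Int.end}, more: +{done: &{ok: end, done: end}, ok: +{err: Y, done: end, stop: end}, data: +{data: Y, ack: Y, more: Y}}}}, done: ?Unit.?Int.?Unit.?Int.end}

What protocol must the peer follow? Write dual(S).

?Int → !Int
  rec Y → rec Y  (rec unchanged)
    +{ok,ack,done} → &{ok,ack,done}  (internal→external)
      [ok]
        ?Bool → !Bool
          ?Unit → !Unit
            &{data,retry,done} → +{data,retry,done}  (offer→select)
              [data]
                &{more,ack,err} → +{more,ack,err}  (offer→select)
                  [more]
                    end ↦ end
                  [ack]
                    Y ↦ Y
                  [err]
                    Y ↦ Y
              [retry]
                !Str → ?Str
                  end ↦ end
              [done]
                !Str → ?Str
                  Y ↦ Y
      [ack]
        +{retry,data,ok} → &{retry,data,ok}  (internal→external)
          [retry]
            !Unit → ?Unit
              &{done,stop} → +{done,stop}  (offer→select)
                [done]
                  !Str → ?Str
                    Y ↦ Y
                [stop]
                  &{err,data,ack} → +{err,data,ack}  (offer→select)
                    [err]
                      Y ↦ Y
                    [data]
                      Y ↦ Y
                    [ack]
                      end ↦ end
          [data]
            ?Unit → !Unit
              +{err,ok,data} → &{err,ok,data}  (internal→external)
                [err]
                  ?Bool → !Bool
                    end ↦ end
                [ok]
                  &{stop,err} → +{stop,err}  (offer→select)
                    [stop]
                      Y ↦ Y
                    [err]
                      Y ↦ Y
                [data]
                  &{err,done} → +{err,done}  (offer→select)
                    [err]
                      end ↦ end
                    [done]
                      Y ↦ Y
          [ok]
            +{stop,data,more} → &{stop,data,more}  (internal→external)
              [stop]
                &{more,data} → +{more,data}  (offer→select)
                  [more]
                    &{ack,retry} → +{ack,retry}  (offer→select)
                      [ack]
                        Y ↦ Y
                      [retry]
                        Y ↦ Y
                  [data]
                    +{ok,done,err} → &{ok,done,err}  (internal→external)
                      [ok]
                        Y ↦ Y
                      [done]
                        Y ↦ Y
                      [err]
                        Y ↦ Y
              [data]
                +{err,data} → &{err,data}  (internal→external)
                  [err]
                    ?Bool → !Bool
                      Y ↦ Y
                  [data]
                    !Int → ?Int
                      end ↦ end
              [more]
                +{done,ok,data} → &{done,ok,data}  (internal→external)
                  [done]
                    &{ok,done} → +{ok,done}  (offer→select)
                      [ok]
                        end ↦ end
                      [done]
                        end ↦ end
                  [ok]
                    +{err,done,stop} → &{err,done,stop}  (internal→external)
                      [err]
                        Y ↦ Y
                      [done]
                        end ↦ end
                      [stop]
                        end ↦ end
                  [data]
                    +{data,ack,more} → &{data,ack,more}  (internal→external)
                      [data]
                        Y ↦ Y
                      [ack]
                        Y ↦ Y
                      [more]
                        Y ↦ Y
      [done]
        ?Unit → !Unit
          ?Int → !Int
            ?Unit → !Unit
              ?Int → !Int
                end ↦ end

!Int.rec Y.&{ok: !Bool.!Unit.+{data: +{more: end, ack: Y, err: Y}, retry: ?Str.end, done: ?Str.Y}, ack: &{retry: ?Unit.+{done: ?Str.Y, stop: +{err: Y, data: Y, ack: end}}, data: !Unit.&{err: !Bool.end, ok: +{stop: Y, err: Y}, data: +{err: end, done: Y}}, ok: &{stop: +{more: +{ack: Y, retry: Y}, data: &{ok: Y, done: Y, err: Y}}, data: &{err: !Bool.Y, data: ?Int.end}, more: &{done: +{ok: end, done: end}, ok: &{err: Y, done: end, stop: end}, data: &{data: Y, ack: Y, more: Y}}}}, done: !Unit.!Int.!Unit.!Int.end}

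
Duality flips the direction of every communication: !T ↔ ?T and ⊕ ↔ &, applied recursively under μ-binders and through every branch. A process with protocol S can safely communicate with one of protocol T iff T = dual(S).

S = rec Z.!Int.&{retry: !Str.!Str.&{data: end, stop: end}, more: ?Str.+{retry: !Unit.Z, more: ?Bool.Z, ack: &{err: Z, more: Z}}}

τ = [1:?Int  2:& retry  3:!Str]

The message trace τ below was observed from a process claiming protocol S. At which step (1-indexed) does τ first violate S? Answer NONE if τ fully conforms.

1

@1 got ?Int, protocol expects !Int  ✗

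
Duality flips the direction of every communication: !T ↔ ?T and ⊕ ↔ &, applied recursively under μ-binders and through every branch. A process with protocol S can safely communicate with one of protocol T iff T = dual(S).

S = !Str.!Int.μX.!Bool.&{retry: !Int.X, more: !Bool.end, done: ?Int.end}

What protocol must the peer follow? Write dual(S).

?Str.?Int.μX.?Bool.⊕{retry: ?Int.X, more: ?Bool.end, done: !Int.end}

!Str = ?Str
  !Int = ?Int
    μX = μX  (binder kept)
      !Bool = ?Bool
        &{retry,more,done} = ⊕{retry,more,done}  (&→⊕)
          • retry:
            !Int = ?Int
              X ↦ X
          • more:
            !Bool = ?Bool
              end ↦ end
          • done:
            ?Int = !Int
              end ↦ end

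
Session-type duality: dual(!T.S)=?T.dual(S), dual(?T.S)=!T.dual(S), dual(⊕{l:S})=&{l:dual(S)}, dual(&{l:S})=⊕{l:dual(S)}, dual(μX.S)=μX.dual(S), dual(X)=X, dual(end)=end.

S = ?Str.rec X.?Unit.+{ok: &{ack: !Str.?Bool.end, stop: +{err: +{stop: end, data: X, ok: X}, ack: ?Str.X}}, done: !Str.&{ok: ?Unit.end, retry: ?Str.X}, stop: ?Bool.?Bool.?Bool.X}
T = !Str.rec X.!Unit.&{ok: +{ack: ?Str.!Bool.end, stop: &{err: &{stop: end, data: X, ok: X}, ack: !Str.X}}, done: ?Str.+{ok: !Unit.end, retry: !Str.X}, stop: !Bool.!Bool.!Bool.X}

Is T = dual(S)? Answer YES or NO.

YES

?Str ‖ !Str  ok
  rec X ‖ rec X  ok (binder kept)
    ?Unit ‖ !Unit  ok
      +{ok,done,stop} ‖ &{ok,done,stop}  ok labels match
        [ok]
          &{ack,stop} ‖ +{ack,stop}  ok labels match
            [ack]
              !Str ‖ ?Str  ok
                ?Bool ‖ !Bool  ok
                  end ‖ end  ok
            [stop]
              +{err,ack} ‖ &{err,ack}  ok labels match
                [err]
                  +{stop,data,ok} ‖ &{stop,data,ok}  ok labels match
                    [stop]
                      end ‖ end  ok
                    [data]
                      X ‖ X  ok
                    [ok]
                      X ‖ X  ok
                [ack]
                  ?Str ‖ !Str  ok
                    X ‖ X  ok
        [done]
          !Str ‖ ?Str  ok
            &{ok,retry} ‖ +{ok,retry}  ok labels match
              [ok]
                ?Unit ‖ !Unit  ok
                  end ‖ end  ok
              [retry]
                ?Str ‖ !Str  ok
                  X ‖ X  ok
        [stop]
          ?Bool ‖ !Bool  ok
            ?Bool ‖ !Bool  ok
              ?Bool ‖ !Bool  ok
                X ‖ X  ok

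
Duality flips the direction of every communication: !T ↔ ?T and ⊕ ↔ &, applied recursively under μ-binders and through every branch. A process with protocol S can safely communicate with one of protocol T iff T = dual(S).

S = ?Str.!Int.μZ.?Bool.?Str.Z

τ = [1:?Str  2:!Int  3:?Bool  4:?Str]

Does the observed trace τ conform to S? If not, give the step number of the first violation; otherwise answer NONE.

NONE

[1] ?Str  match  residual = !Int.μZ.…
[2] !Int  match  residual = μZ.…
[3] ?Bool  match  residual = ?Str.μZ.…
[4] ?Str  match  residual = μZ.…
all 4 steps conform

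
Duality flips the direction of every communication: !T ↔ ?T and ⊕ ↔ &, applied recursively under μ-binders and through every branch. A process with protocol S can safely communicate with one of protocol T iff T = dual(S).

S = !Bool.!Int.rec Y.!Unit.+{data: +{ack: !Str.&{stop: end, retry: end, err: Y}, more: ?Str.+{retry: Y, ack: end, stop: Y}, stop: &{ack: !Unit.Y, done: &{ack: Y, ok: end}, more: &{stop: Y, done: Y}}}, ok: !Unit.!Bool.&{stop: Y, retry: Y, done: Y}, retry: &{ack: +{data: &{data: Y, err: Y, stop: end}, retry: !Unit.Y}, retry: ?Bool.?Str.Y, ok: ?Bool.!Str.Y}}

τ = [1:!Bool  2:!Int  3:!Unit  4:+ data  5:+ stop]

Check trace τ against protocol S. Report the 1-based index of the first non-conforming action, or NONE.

step 1: !Bool  match  now at !Int.rec Y.…
step 2: !Int  match  now at rec Y.…
step 3: !Unit  match  now at +{data: +{ack: !Str.&{stop: end, retry: end, err: rec Y.…}, more: ?Str.+{retry: rec Y.…, ack: end, stop: rec Y.…}, stop: &{ack: !Unit.rec Y.…, done: &{ack: rec Y.…, ok: end}, more: &{stop: rec Y.…, done: rec Y.…}}}, ok: !Unit.!Bool.&{stop: rec Y.…, retry: rec Y.…, done: rec Y.…}, retry: &{ack: +{data: &{data: rec Y.…, err: rec Y.…, stop: end}, retry: !Unit.rec Y.…}, retry: ?Bool.?Str.rec Y.…, ok: ?Bool.!Str.rec Y.…}}
step 4: + data  match  now at +{ack: !Str.&{stop: end, retry: end, err: rec Y.…}, more: ?Str.+{retry: rec Y.…, ack: end, stop: rec Y.…}, stop: &{ack: !Unit.rec Y.…, done: &{ack: rec Y.…, ok: end}, more: &{stop: rec Y.…, done: rec Y.…}}}
step 5: + stop  match  now at &{ack: !Unit.rec Y.…, done: &{ack: rec Y.…, ok: end}, more: &{stop: rec Y.…, done: rec Y.…}}
τ conforms to S (length 5)

NONE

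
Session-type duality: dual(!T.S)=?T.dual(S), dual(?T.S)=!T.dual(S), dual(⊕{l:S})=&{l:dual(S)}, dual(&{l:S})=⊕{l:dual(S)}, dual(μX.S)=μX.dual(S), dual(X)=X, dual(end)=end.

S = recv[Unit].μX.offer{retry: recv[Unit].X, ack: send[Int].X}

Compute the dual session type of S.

recv[Unit] → send[Unit]
  μX → μX  (binder kept)
    offer{retry,ack} → select{retry,ack}  (&→⊕)
      case retry:
        recv[Unit] → send[Unit]
          X ↦ X
      case ack:
        send[Int] → recv[Int]
          X ↦ X

send[Unit].μX.select{retry: send[Unit].X, ack: recv[Int].X}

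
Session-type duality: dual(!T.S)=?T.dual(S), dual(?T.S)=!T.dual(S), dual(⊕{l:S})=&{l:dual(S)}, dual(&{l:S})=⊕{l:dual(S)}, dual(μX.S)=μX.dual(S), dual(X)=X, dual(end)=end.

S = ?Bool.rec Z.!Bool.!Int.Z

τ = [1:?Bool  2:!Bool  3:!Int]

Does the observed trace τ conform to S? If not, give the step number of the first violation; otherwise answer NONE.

NONE

[1] ?Bool  ✓  state: rec Z.…
[2] !Bool  ✓  state: !Int.rec Z.…
[3] !Int  ✓  state: rec Z.…
τ conforms to S (length 3)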